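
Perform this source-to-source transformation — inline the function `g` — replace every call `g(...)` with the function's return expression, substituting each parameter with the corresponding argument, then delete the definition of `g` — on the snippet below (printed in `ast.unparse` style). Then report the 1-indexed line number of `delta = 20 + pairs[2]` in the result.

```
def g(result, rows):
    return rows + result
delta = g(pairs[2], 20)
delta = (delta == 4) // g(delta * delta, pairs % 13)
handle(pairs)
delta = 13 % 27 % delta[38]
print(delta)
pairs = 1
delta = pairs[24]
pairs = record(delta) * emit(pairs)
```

Transformed code:
delta = 20 + pairs[2]
delta = (delta == 4) // (pairs % 13 + delta * delta)
handle(pairs)
delta = 13 % 27 % delta[38]
print(delta)
pairs = 1
delta = pairs[24]
pairs = record(delta) * emit(pairs)

1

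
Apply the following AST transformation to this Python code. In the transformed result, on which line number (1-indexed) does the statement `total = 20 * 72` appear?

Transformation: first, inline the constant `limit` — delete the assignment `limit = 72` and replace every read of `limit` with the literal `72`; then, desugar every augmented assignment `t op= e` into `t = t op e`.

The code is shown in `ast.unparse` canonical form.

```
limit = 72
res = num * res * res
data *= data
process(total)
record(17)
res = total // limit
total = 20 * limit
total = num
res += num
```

Transformed code:
res = num * res * res
data = data * data
process(total)
record(17)
res = total // 72
total = 20 * 72
total = num
res = res + num

6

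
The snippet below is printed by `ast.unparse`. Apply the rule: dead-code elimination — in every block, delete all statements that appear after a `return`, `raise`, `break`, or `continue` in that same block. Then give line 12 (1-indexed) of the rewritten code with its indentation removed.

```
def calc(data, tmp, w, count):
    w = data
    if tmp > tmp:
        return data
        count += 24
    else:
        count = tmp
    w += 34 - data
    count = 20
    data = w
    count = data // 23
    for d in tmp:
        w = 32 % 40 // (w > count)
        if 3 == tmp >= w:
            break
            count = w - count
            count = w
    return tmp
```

w = 32 % 40 // (w > count)

Transformed code:
def calc(data, tmp, w, count):
    w = data
    if tmp > tmp:
        return data
    else:
        count = tmp
    w += 34 - data
    count = 20
    data = w
    count = data // 23
    for d in tmp:
        w = 32 % 40 // (w > count)
        if 3 == tmp >= w:
            break
    return tmp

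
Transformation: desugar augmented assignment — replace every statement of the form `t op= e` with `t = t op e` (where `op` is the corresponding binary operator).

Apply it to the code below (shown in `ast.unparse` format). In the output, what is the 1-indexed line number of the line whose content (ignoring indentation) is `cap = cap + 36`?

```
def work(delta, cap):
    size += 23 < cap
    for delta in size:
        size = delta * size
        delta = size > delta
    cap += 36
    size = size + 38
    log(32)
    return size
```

Transformed code:
def work(delta, cap):
    size = size + (23 < cap)
    for delta in size:
        size = delta * size
        delta = size > delta
    cap = cap + 36
    size = size + 38
    log(32)
    return size

6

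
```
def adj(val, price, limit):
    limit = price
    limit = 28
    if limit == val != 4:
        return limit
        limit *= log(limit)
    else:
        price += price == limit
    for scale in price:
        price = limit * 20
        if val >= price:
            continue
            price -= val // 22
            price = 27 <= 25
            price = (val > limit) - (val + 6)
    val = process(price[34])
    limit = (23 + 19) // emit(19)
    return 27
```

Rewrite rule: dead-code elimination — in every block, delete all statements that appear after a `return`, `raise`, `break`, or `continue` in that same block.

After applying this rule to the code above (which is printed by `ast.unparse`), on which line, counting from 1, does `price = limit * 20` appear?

Transformed code:
def adj(val, price, limit):
    limit = price
    limit = 28
    if limit == val != 4:
        return limit
    else:
        price += price == limit
    for scale in price:
        price = limit * 20
        if val >= price:
            continue
    val = process(price[34])
    limit = (23 + 19) // emit(19)
    return 27

9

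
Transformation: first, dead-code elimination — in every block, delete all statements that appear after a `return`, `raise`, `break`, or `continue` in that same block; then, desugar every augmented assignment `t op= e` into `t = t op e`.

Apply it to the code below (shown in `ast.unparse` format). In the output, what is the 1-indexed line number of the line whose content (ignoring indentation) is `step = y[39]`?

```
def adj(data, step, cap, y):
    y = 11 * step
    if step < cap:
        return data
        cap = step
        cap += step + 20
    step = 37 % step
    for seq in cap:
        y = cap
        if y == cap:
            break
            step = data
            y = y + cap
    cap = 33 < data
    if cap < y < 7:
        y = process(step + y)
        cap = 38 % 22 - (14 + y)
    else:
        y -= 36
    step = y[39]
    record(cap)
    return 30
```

16

Transformed code:
def adj(data, step, cap, y):
    y = 11 * step
    if step < cap:
        return data
    step = 37 % step
    for seq in cap:
        y = cap
        if y == cap:
            break
    cap = 33 < data
    if cap < y < 7:
        y = process(step + y)
        cap = 38 % 22 - (14 + y)
    else:
        y = y - 36
    step = y[39]
    record(cap)
    return 30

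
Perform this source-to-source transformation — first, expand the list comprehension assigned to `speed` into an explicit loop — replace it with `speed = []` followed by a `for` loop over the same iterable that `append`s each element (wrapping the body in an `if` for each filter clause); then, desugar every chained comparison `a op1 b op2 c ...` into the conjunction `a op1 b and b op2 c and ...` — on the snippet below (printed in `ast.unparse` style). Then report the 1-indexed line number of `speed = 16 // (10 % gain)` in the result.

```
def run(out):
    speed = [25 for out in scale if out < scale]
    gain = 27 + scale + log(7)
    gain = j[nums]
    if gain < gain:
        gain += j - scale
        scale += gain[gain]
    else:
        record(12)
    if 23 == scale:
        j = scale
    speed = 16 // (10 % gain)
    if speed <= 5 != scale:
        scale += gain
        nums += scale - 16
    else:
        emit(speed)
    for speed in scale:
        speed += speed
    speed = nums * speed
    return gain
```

15

Transformed code:
def run(out):
    speed = []
    for out in scale:
        if out < scale:
            speed.append(25)
    gain = 27 + scale + log(7)
    gain = j[nums]
    if gain < gain:
        gain += j - scale
        scale += gain[gain]
    else:
        record(12)
    if 23 == scale:
        j = scale
    speed = 16 // (10 % gain)
    if speed <= 5 and 5 != scale:
        scale += gain
        nums += scale - 16
    else:
        emit(speed)
    for speed in scale:
        speed += speed
    speed = nums * speed
    return gain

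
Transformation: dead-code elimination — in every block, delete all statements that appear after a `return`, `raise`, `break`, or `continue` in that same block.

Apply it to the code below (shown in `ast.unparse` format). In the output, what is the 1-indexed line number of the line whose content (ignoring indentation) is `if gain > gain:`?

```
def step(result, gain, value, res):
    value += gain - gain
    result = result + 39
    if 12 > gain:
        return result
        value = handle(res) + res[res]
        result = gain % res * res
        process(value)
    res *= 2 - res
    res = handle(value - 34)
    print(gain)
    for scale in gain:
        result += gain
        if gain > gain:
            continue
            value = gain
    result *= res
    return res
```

11

Transformed code:
def step(result, gain, value, res):
    value += gain - gain
    result = result + 39
    if 12 > gain:
        return result
    res *= 2 - res
    res = handle(value - 34)
    print(gain)
    for scale in gain:
        result += gain
        if gain > gain:
            continue
    result *= res
    return res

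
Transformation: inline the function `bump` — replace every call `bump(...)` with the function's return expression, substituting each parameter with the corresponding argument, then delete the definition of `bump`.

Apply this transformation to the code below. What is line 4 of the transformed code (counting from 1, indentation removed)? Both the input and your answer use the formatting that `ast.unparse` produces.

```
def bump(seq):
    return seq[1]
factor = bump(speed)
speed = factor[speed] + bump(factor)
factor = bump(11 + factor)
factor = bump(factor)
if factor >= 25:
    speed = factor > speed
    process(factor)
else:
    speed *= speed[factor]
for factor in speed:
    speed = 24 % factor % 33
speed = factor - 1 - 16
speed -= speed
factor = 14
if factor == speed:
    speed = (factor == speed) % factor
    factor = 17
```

Transformed code:
factor = speed[1]
speed = factor[speed] + factor[1]
factor = (11 + factor)[1]
factor = factor[1]
if factor >= 25:
    speed = factor > speed
    process(factor)
else:
    speed *= speed[factor]
for factor in speed:
    speed = 24 % factor % 33
speed = factor - 1 - 16
speed -= speed
factor = 14
if factor == speed:
    speed = (factor == speed) % factor
    factor = 17

factor = factor[1]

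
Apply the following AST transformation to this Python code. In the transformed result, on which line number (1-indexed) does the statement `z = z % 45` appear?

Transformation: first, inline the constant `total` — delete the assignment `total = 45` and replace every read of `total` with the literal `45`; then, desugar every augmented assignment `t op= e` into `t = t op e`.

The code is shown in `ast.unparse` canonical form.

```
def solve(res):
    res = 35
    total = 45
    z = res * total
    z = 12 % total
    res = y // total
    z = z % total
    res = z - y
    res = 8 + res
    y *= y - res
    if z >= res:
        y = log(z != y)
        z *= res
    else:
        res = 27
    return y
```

Transformed code:
def solve(res):
    res = 35
    z = res * 45
    z = 12 % 45
    res = y // 45
    z = z % 45
    res = z - y
    res = 8 + res
    y = y * (y - res)
    if z >= res:
        y = log(z != y)
        z = z * res
    else:
        res = 27
    return y

6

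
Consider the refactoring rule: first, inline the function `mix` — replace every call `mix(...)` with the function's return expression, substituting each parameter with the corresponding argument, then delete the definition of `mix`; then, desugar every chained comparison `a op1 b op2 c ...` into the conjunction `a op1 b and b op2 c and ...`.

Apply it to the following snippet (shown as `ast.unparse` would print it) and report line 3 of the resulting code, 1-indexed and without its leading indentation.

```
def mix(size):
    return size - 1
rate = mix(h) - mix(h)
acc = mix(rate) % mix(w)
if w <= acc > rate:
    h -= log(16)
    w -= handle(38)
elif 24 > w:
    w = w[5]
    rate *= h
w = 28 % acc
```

Transformed code:
rate = h - 1 - (h - 1)
acc = (rate - 1) % (w - 1)
if w <= acc and acc > rate:
    h -= log(16)
    w -= handle(38)
elif 24 > w:
    w = w[5]
    rate *= h
w = 28 % acc

if w <= acc and acc > rate:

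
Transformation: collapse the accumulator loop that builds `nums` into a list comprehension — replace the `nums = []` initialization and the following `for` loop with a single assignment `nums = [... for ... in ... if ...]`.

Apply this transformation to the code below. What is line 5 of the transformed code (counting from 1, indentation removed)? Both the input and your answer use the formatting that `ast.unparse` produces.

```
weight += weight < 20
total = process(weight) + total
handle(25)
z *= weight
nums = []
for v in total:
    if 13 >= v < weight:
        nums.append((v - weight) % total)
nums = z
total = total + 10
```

nums = [(v - weight) % total for v in total if 13 >= v < weight]

Transformed code:
weight += weight < 20
total = process(weight) + total
handle(25)
z *= weight
nums = [(v - weight) % total for v in total if 13 >= v < weight]
nums = z
total = total + 10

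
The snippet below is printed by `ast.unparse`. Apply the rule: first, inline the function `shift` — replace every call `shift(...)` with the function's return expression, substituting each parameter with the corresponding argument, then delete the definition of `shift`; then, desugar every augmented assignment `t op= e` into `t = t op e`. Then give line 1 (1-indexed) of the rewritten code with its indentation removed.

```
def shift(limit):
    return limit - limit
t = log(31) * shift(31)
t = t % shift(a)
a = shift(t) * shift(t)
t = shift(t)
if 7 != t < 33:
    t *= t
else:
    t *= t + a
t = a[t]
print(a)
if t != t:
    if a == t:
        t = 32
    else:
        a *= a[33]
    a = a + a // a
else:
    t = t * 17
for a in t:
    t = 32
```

Transformed code:
t = log(31) * (31 - 31)
t = t % (a - a)
a = (t - t) * (t - t)
t = t - t
if 7 != t < 33:
    t = t * t
else:
    t = t * (t + a)
t = a[t]
print(a)
if t != t:
    if a == t:
        t = 32
    else:
        a = a * a[33]
    a = a + a // a
else:
    t = t * 17
for a in t:
    t = 32

t = log(31) * (31 - 31)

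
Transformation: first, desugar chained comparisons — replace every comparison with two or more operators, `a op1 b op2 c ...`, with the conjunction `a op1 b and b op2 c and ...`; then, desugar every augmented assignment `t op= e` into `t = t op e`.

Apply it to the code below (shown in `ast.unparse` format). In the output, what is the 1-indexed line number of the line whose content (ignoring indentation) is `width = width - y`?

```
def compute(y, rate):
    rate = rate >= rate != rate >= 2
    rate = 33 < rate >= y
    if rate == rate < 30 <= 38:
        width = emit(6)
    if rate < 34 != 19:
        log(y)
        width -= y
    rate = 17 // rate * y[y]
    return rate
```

Transformed code:
def compute(y, rate):
    rate = rate >= rate and rate != rate and (rate >= 2)
    rate = 33 < rate and rate >= y
    if rate == rate and rate < 30 and (30 <= 38):
        width = emit(6)
    if rate < 34 and 34 != 19:
        log(y)
        width = width - y
    rate = 17 // rate * y[y]
    return rate

8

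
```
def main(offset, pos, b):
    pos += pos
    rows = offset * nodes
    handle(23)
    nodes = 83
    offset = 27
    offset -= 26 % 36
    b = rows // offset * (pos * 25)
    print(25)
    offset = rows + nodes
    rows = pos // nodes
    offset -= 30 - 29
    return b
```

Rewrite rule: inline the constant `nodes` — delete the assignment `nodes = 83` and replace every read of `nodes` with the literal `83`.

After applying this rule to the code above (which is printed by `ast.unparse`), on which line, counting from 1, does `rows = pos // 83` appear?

Transformed code:
def main(offset, pos, b):
    pos += pos
    rows = offset * 83
    handle(23)
    offset = 27
    offset -= 26 % 36
    b = rows // offset * (pos * 25)
    print(25)
    offset = rows + 83
    rows = pos // 83
    offset -= 30 - 29
    return b

10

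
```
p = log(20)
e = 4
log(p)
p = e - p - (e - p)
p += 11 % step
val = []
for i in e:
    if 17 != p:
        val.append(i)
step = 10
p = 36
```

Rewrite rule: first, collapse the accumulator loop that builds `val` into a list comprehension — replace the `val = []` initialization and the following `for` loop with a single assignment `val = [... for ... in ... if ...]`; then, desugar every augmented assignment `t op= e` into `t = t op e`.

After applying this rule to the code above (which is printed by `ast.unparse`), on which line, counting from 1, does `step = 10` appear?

Transformed code:
p = log(20)
e = 4
log(p)
p = e - p - (e - p)
p = p + 11 % step
val = [i for i in e if 17 != p]
step = 10
p = 36

7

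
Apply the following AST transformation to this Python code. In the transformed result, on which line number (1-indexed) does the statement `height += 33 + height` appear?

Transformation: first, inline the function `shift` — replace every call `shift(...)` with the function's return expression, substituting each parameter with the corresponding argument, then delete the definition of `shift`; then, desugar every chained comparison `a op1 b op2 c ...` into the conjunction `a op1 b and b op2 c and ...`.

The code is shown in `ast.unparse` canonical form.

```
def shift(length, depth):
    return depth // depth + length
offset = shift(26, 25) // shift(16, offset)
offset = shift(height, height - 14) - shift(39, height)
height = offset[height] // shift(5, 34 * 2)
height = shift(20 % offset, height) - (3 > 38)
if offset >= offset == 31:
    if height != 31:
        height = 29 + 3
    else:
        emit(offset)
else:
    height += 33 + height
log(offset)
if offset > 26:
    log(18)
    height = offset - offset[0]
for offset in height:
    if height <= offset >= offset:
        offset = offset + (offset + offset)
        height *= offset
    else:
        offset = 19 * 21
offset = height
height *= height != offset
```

11

Transformed code:
offset = (25 // 25 + 26) // (offset // offset + 16)
offset = (height - 14) // (height - 14) + height - (height // height + 39)
height = offset[height] // (34 * 2 // (34 * 2) + 5)
height = height // height + 20 % offset - (3 > 38)
if offset >= offset and offset == 31:
    if height != 31:
        height = 29 + 3
    else:
        emit(offset)
else:
    height += 33 + height
log(offset)
if offset > 26:
    log(18)
    height = offset - offset[0]
for offset in height:
    if height <= offset and offset >= offset:
        offset = offset + (offset + offset)
        height *= offset
    else:
        offset = 19 * 21
offset = height
height *= height != offset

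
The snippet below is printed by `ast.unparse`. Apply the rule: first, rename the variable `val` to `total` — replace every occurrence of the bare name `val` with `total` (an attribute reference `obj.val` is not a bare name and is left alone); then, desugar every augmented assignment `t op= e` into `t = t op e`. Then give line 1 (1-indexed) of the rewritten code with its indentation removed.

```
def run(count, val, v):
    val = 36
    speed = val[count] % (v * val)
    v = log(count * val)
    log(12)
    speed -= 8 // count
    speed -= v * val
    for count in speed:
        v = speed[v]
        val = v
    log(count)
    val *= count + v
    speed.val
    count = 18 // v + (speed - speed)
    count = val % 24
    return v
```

def run(count, total, v):

Transformed code:
def run(count, total, v):
    total = 36
    speed = total[count] % (v * total)
    v = log(count * total)
    log(12)
    speed = speed - 8 // count
    speed = speed - v * total
    for count in speed:
        v = speed[v]
        total = v
    log(count)
    total = total * (count + v)
    speed.val
    count = 18 // v + (speed - speed)
    count = total % 24
    return v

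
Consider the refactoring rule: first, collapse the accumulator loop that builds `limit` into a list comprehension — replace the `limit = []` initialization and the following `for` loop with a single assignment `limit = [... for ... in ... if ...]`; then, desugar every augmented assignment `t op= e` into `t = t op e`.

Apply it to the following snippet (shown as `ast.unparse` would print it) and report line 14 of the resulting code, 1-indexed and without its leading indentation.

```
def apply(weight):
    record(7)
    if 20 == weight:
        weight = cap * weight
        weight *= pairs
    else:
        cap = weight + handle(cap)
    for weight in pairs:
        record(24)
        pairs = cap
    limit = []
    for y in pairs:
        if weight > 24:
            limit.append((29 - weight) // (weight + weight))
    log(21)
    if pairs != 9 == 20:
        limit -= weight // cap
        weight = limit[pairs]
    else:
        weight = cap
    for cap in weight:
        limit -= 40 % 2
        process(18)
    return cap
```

limit = limit - weight // cap

Transformed code:
def apply(weight):
    record(7)
    if 20 == weight:
        weight = cap * weight
        weight = weight * pairs
    else:
        cap = weight + handle(cap)
    for weight in pairs:
        record(24)
        pairs = cap
    limit = [(29 - weight) // (weight + weight) for y in pairs if weight > 24]
    log(21)
    if pairs != 9 == 20:
        limit = limit - weight // cap
        weight = limit[pairs]
    else:
        weight = cap
    for cap in weight:
        limit = limit - 40 % 2
        process(18)
    return cap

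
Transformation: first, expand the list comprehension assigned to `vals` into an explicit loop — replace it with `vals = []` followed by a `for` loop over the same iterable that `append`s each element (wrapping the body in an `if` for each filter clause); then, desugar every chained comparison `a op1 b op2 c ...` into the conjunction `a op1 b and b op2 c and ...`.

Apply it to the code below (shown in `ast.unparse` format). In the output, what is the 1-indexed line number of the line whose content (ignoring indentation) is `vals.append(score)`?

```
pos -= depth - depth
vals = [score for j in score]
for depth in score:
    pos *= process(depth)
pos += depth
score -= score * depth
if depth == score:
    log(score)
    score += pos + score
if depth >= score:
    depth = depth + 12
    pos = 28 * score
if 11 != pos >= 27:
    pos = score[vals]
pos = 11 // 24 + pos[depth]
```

Transformed code:
pos -= depth - depth
vals = []
for j in score:
    vals.append(score)
for depth in score:
    pos *= process(depth)
pos += depth
score -= score * depth
if depth == score:
    log(score)
    score += pos + score
if depth >= score:
    depth = depth + 12
    pos = 28 * score
if 11 != pos and pos >= 27:
    pos = score[vals]
pos = 11 // 24 + pos[depth]

4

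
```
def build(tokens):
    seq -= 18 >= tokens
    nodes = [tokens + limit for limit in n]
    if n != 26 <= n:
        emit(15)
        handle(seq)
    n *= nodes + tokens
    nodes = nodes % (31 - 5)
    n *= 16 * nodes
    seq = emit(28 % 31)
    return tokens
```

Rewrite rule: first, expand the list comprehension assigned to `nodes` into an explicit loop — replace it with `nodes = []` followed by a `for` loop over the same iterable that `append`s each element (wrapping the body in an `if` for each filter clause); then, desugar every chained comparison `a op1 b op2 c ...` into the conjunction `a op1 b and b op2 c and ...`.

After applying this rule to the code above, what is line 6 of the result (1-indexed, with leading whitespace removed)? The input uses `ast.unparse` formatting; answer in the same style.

Transformed code:
def build(tokens):
    seq -= 18 >= tokens
    nodes = []
    for limit in n:
        nodes.append(tokens + limit)
    if n != 26 and 26 <= n:
        emit(15)
        handle(seq)
    n *= nodes + tokens
    nodes = nodes % (31 - 5)
    n *= 16 * nodes
    seq = emit(28 % 31)
    return tokens

if n != 26 and 26 <= n:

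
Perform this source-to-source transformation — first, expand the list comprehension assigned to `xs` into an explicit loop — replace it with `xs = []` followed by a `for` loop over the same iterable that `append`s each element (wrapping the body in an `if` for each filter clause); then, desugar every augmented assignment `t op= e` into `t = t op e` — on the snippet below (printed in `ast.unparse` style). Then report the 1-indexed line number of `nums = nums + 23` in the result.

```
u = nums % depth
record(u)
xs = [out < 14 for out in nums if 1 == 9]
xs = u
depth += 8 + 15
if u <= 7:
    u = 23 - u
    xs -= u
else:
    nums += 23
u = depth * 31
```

13

Transformed code:
u = nums % depth
record(u)
xs = []
for out in nums:
    if 1 == 9:
        xs.append(out < 14)
xs = u
depth = depth + (8 + 15)
if u <= 7:
    u = 23 - u
    xs = xs - u
else:
    nums = nums + 23
u = depth * 31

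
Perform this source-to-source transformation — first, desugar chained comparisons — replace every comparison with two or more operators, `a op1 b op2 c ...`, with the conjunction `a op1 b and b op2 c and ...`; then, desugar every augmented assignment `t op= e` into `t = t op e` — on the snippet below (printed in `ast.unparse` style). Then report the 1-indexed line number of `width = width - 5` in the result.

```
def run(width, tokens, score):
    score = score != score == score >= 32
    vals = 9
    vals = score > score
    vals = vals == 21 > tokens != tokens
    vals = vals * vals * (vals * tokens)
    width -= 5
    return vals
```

Transformed code:
def run(width, tokens, score):
    score = score != score and score == score and (score >= 32)
    vals = 9
    vals = score > score
    vals = vals == 21 and 21 > tokens and (tokens != tokens)
    vals = vals * vals * (vals * tokens)
    width = width - 5
    return vals

7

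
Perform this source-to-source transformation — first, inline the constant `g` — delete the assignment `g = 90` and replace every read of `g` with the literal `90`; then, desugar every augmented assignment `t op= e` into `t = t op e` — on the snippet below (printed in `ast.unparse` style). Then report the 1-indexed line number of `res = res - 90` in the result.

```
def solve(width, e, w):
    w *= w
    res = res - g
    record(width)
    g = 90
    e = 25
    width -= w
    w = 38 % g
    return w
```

Transformed code:
def solve(width, e, w):
    w = w * w
    res = res - 90
    record(width)
    e = 25
    width = width - w
    w = 38 % 90
    return w

3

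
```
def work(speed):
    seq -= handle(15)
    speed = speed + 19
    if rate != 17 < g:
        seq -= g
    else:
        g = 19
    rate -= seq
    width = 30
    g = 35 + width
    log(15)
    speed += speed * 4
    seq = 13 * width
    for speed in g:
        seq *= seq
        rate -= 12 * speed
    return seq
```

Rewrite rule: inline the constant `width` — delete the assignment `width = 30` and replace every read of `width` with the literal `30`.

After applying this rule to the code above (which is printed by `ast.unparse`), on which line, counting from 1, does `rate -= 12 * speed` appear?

Transformed code:
def work(speed):
    seq -= handle(15)
    speed = speed + 19
    if rate != 17 < g:
        seq -= g
    else:
        g = 19
    rate -= seq
    g = 35 + 30
    log(15)
    speed += speed * 4
    seq = 13 * 30
    for speed in g:
        seq *= seq
        rate -= 12 * speed
    return seq

15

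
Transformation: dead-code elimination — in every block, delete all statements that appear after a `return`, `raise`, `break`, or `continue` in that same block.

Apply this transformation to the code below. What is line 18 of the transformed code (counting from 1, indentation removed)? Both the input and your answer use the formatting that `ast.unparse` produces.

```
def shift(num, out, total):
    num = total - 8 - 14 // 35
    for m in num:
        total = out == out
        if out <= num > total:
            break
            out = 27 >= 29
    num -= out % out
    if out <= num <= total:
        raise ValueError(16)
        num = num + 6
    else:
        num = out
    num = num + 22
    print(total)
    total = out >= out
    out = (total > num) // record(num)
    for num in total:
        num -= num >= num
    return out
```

Transformed code:
def shift(num, out, total):
    num = total - 8 - 14 // 35
    for m in num:
        total = out == out
        if out <= num > total:
            break
    num -= out % out
    if out <= num <= total:
        raise ValueError(16)
    else:
        num = out
    num = num + 22
    print(total)
    total = out >= out
    out = (total > num) // record(num)
    for num in total:
        num -= num >= num
    return out

return out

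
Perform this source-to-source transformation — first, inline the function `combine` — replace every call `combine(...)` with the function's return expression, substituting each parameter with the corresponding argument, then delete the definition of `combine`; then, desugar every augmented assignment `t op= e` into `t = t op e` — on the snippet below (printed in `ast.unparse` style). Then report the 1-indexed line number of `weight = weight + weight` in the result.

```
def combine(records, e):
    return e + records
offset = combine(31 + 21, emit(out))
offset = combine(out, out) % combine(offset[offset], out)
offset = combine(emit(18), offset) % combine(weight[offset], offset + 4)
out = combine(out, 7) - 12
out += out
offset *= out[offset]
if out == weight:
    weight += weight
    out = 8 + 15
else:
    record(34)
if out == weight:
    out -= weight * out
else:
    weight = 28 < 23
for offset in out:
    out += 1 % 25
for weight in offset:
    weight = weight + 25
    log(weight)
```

8

Transformed code:
offset = emit(out) + (31 + 21)
offset = (out + out) % (out + offset[offset])
offset = (offset + emit(18)) % (offset + 4 + weight[offset])
out = 7 + out - 12
out = out + out
offset = offset * out[offset]
if out == weight:
    weight = weight + weight
    out = 8 + 15
else:
    record(34)
if out == weight:
    out = out - weight * out
else:
    weight = 28 < 23
for offset in out:
    out = out + 1 % 25
for weight in offset:
    weight = weight + 25
    log(weight)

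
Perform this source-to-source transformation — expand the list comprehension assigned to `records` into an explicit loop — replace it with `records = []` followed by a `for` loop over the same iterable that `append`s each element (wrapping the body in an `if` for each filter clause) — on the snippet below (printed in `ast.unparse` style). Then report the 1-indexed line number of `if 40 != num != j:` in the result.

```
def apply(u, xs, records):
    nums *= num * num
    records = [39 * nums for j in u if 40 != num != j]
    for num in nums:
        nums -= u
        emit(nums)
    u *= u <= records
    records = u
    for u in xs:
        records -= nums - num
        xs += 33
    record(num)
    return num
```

5

Transformed code:
def apply(u, xs, records):
    nums *= num * num
    records = []
    for j in u:
        if 40 != num != j:
            records.append(39 * nums)
    for num in nums:
        nums -= u
        emit(nums)
    u *= u <= records
    records = u
    for u in xs:
        records -= nums - num
        xs += 33
    record(num)
    return num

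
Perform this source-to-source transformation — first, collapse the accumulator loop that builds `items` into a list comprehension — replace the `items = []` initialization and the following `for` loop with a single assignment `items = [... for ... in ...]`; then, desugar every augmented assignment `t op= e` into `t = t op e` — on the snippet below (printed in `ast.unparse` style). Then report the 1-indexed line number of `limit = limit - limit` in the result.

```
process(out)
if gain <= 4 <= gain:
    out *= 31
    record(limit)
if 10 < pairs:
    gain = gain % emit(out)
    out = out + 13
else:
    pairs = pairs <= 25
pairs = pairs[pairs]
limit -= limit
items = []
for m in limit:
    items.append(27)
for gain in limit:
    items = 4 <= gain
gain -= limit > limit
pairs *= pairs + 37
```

Transformed code:
process(out)
if gain <= 4 <= gain:
    out = out * 31
    record(limit)
if 10 < pairs:
    gain = gain % emit(out)
    out = out + 13
else:
    pairs = pairs <= 25
pairs = pairs[pairs]
limit = limit - limit
items = [27 for m in limit]
for gain in limit:
    items = 4 <= gain
gain = gain - (limit > limit)
pairs = pairs * (pairs + 37)

11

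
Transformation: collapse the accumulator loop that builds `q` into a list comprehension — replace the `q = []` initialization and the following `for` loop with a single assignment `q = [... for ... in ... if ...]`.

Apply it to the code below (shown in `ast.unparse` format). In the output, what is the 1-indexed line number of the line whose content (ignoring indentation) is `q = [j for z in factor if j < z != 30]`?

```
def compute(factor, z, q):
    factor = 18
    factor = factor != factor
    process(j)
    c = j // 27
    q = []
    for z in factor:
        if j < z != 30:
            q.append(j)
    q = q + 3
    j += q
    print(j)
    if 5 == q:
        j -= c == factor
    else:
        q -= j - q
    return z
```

Transformed code:
def compute(factor, z, q):
    factor = 18
    factor = factor != factor
    process(j)
    c = j // 27
    q = [j for z in factor if j < z != 30]
    q = q + 3
    j += q
    print(j)
    if 5 == q:
        j -= c == factor
    else:
        q -= j - q
    return z

6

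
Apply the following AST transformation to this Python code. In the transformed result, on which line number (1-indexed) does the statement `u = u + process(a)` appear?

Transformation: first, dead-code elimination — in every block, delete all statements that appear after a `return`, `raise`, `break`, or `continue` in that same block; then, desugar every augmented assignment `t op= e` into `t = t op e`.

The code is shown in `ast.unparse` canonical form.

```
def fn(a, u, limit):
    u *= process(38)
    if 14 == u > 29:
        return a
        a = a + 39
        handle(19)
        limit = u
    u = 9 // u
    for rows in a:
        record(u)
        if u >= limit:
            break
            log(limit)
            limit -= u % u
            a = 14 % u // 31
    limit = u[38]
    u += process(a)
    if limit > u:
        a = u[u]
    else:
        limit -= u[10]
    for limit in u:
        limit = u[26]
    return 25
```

Transformed code:
def fn(a, u, limit):
    u = u * process(38)
    if 14 == u > 29:
        return a
    u = 9 // u
    for rows in a:
        record(u)
        if u >= limit:
            break
    limit = u[38]
    u = u + process(a)
    if limit > u:
        a = u[u]
    else:
        limit = limit - u[10]
    for limit in u:
        limit = u[26]
    return 25

11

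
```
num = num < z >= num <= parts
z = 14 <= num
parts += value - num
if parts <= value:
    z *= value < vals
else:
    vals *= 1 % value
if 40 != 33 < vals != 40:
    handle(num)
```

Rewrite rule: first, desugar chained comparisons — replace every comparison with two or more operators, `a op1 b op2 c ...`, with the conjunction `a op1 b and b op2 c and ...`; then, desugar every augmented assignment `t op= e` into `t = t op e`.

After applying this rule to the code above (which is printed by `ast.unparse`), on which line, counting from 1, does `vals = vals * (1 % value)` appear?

Transformed code:
num = num < z and z >= num and (num <= parts)
z = 14 <= num
parts = parts + (value - num)
if parts <= value:
    z = z * (value < vals)
else:
    vals = vals * (1 % value)
if 40 != 33 and 33 < vals and (vals != 40):
    handle(num)

7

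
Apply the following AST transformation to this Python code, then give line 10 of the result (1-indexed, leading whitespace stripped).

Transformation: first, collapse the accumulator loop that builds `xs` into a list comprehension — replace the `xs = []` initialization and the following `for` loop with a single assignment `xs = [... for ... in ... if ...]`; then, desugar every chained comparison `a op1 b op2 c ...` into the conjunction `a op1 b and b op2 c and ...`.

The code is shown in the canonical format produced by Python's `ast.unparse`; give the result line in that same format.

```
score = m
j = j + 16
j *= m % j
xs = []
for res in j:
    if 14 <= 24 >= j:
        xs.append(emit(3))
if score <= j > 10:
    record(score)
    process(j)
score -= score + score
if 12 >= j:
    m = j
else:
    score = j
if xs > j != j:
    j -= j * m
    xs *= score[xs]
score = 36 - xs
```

m = j

Transformed code:
score = m
j = j + 16
j *= m % j
xs = [emit(3) for res in j if 14 <= 24 and 24 >= j]
if score <= j and j > 10:
    record(score)
    process(j)
score -= score + score
if 12 >= j:
    m = j
else:
    score = j
if xs > j and j != j:
    j -= j * m
    xs *= score[xs]
score = 36 - xs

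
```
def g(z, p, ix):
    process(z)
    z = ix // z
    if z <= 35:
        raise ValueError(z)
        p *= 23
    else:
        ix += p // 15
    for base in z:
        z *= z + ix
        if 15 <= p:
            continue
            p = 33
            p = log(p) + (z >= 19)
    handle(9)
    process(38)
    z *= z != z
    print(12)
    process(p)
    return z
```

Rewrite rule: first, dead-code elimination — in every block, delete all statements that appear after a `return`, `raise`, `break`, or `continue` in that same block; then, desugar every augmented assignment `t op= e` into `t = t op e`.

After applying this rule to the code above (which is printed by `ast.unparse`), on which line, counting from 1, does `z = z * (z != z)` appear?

14

Transformed code:
def g(z, p, ix):
    process(z)
    z = ix // z
    if z <= 35:
        raise ValueError(z)
    else:
        ix = ix + p // 15
    for base in z:
        z = z * (z + ix)
        if 15 <= p:
            continue
    handle(9)
    process(38)
    z = z * (z != z)
    print(12)
    process(p)
    return z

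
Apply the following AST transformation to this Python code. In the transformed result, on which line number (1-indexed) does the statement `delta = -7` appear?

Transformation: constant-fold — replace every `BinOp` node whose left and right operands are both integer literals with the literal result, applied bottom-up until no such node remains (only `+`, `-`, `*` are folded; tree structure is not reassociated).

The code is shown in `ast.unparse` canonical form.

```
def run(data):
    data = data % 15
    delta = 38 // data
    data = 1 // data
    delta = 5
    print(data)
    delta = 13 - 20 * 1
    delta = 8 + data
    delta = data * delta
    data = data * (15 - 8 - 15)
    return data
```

7

Transformed code:
def run(data):
    data = data % 15
    delta = 38 // data
    data = 1 // data
    delta = 5
    print(data)
    delta = -7
    delta = 8 + data
    delta = data * delta
    data = data * -8
    return data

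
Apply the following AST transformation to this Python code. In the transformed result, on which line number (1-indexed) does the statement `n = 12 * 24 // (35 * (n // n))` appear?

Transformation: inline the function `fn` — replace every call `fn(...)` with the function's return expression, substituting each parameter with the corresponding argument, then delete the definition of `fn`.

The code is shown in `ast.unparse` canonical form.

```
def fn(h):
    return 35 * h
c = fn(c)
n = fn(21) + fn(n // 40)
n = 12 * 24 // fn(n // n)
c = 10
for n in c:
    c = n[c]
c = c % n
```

Transformed code:
c = 35 * c
n = 35 * 21 + 35 * (n // 40)
n = 12 * 24 // (35 * (n // n))
c = 10
for n in c:
    c = n[c]
c = c % n

3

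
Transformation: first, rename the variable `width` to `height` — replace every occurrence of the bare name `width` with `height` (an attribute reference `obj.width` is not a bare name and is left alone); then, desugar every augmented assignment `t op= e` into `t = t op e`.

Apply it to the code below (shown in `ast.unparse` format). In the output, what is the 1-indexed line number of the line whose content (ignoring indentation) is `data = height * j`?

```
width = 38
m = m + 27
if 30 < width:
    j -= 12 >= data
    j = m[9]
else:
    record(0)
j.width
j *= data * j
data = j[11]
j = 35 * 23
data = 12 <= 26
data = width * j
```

13

Transformed code:
height = 38
m = m + 27
if 30 < height:
    j = j - (12 >= data)
    j = m[9]
else:
    record(0)
j.width
j = j * (data * j)
data = j[11]
j = 35 * 23
data = 12 <= 26
data = height * j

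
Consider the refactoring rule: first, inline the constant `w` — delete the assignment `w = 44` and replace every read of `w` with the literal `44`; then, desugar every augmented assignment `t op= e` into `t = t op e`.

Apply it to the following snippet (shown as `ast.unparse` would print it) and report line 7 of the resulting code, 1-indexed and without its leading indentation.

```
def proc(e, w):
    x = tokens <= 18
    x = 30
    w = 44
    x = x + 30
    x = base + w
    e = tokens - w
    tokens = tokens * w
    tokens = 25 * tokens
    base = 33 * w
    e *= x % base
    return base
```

Transformed code:
def proc(e, w):
    x = tokens <= 18
    x = 30
    x = x + 30
    x = base + 44
    e = tokens - 44
    tokens = tokens * 44
    tokens = 25 * tokens
    base = 33 * 44
    e = e * (x % base)
    return base

tokens = tokens * 44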